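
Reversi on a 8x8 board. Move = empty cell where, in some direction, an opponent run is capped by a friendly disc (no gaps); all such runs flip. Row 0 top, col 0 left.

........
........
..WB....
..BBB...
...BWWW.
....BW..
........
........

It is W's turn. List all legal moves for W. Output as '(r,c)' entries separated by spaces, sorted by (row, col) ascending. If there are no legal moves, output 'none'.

(1,2): flips 2 -> legal
(1,3): no bracket -> illegal
(1,4): no bracket -> illegal
(2,1): no bracket -> illegal
(2,4): flips 2 -> legal
(2,5): no bracket -> illegal
(3,1): no bracket -> illegal
(3,5): no bracket -> illegal
(4,1): no bracket -> illegal
(4,2): flips 2 -> legal
(5,2): no bracket -> illegal
(5,3): flips 1 -> legal
(6,3): flips 1 -> legal
(6,4): flips 1 -> legal
(6,5): no bracket -> illegal

Answer: (1,2) (2,4) (4,2) (5,3) (6,3) (6,4)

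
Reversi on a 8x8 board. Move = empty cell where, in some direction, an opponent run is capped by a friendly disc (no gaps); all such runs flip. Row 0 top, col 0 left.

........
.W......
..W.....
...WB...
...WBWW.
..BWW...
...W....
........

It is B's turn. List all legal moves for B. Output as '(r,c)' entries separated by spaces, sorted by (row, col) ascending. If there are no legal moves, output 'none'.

(0,0): flips 3 -> legal
(0,1): no bracket -> illegal
(0,2): no bracket -> illegal
(1,0): no bracket -> illegal
(1,2): no bracket -> illegal
(1,3): no bracket -> illegal
(2,0): no bracket -> illegal
(2,1): no bracket -> illegal
(2,3): no bracket -> illegal
(2,4): no bracket -> illegal
(3,1): no bracket -> illegal
(3,2): flips 1 -> legal
(3,5): no bracket -> illegal
(3,6): no bracket -> illegal
(3,7): no bracket -> illegal
(4,2): flips 1 -> legal
(4,7): flips 2 -> legal
(5,5): flips 2 -> legal
(5,6): flips 1 -> legal
(5,7): no bracket -> illegal
(6,2): flips 1 -> legal
(6,4): flips 1 -> legal
(6,5): no bracket -> illegal
(7,2): no bracket -> illegal
(7,3): no bracket -> illegal
(7,4): flips 1 -> legal

Answer: (0,0) (3,2) (4,2) (4,7) (5,5) (5,6) (6,2) (6,4) (7,4)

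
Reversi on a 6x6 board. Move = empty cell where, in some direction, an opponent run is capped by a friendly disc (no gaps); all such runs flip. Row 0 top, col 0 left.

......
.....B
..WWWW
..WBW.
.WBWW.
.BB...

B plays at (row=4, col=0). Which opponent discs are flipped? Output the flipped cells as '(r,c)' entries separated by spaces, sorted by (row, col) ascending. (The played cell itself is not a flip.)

Answer: (4,1)

Derivation:
Dir NW: edge -> no flip
Dir N: first cell '.' (not opp) -> no flip
Dir NE: first cell '.' (not opp) -> no flip
Dir W: edge -> no flip
Dir E: opp run (4,1) capped by B -> flip
Dir SW: edge -> no flip
Dir S: first cell '.' (not opp) -> no flip
Dir SE: first cell 'B' (not opp) -> no flip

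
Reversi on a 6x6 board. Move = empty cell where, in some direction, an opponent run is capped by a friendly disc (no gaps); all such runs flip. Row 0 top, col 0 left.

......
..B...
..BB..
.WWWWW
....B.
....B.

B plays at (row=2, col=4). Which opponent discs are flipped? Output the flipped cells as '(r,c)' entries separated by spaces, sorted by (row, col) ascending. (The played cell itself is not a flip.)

Dir NW: first cell '.' (not opp) -> no flip
Dir N: first cell '.' (not opp) -> no flip
Dir NE: first cell '.' (not opp) -> no flip
Dir W: first cell 'B' (not opp) -> no flip
Dir E: first cell '.' (not opp) -> no flip
Dir SW: opp run (3,3), next='.' -> no flip
Dir S: opp run (3,4) capped by B -> flip
Dir SE: opp run (3,5), next=edge -> no flip

Answer: (3,4)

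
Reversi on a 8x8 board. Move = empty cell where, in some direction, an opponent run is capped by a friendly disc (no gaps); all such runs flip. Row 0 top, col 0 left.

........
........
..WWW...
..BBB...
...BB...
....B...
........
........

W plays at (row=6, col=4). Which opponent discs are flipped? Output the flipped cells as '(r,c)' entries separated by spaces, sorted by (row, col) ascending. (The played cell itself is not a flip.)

Dir NW: first cell '.' (not opp) -> no flip
Dir N: opp run (5,4) (4,4) (3,4) capped by W -> flip
Dir NE: first cell '.' (not opp) -> no flip
Dir W: first cell '.' (not opp) -> no flip
Dir E: first cell '.' (not opp) -> no flip
Dir SW: first cell '.' (not opp) -> no flip
Dir S: first cell '.' (not opp) -> no flip
Dir SE: first cell '.' (not opp) -> no flip

Answer: (3,4) (4,4) (5,4)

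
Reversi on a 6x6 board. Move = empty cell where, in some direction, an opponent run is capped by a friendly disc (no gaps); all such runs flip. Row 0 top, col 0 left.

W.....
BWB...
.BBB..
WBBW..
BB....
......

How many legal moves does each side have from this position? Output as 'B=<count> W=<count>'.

Answer: B=5 W=6

Derivation:
-- B to move --
(0,1): flips 1 -> legal
(0,2): no bracket -> illegal
(2,0): flips 1 -> legal
(2,4): no bracket -> illegal
(3,4): flips 1 -> legal
(4,2): no bracket -> illegal
(4,3): flips 1 -> legal
(4,4): flips 1 -> legal
B mobility = 5
-- W to move --
(0,1): no bracket -> illegal
(0,2): no bracket -> illegal
(0,3): flips 2 -> legal
(1,3): flips 2 -> legal
(1,4): no bracket -> illegal
(2,0): flips 1 -> legal
(2,4): no bracket -> illegal
(3,4): no bracket -> illegal
(4,2): no bracket -> illegal
(4,3): no bracket -> illegal
(5,0): flips 1 -> legal
(5,1): flips 3 -> legal
(5,2): flips 1 -> legal
W mobility = 6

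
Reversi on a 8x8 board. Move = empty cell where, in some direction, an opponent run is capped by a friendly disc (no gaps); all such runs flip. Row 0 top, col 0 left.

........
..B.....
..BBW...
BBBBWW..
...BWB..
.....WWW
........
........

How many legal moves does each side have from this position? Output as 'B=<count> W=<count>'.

Answer: B=6 W=6

Derivation:
-- B to move --
(1,3): no bracket -> illegal
(1,4): no bracket -> illegal
(1,5): flips 1 -> legal
(2,5): flips 3 -> legal
(2,6): no bracket -> illegal
(3,6): flips 2 -> legal
(4,6): no bracket -> illegal
(4,7): no bracket -> illegal
(5,3): no bracket -> illegal
(5,4): no bracket -> illegal
(6,4): no bracket -> illegal
(6,5): flips 1 -> legal
(6,6): flips 2 -> legal
(6,7): flips 1 -> legal
B mobility = 6
-- W to move --
(0,1): flips 2 -> legal
(0,2): no bracket -> illegal
(0,3): no bracket -> illegal
(1,1): flips 2 -> legal
(1,3): no bracket -> illegal
(1,4): no bracket -> illegal
(2,0): no bracket -> illegal
(2,1): flips 2 -> legal
(3,6): no bracket -> illegal
(4,0): no bracket -> illegal
(4,1): no bracket -> illegal
(4,2): flips 2 -> legal
(4,6): flips 1 -> legal
(5,2): flips 1 -> legal
(5,3): no bracket -> illegal
(5,4): no bracket -> illegal
W mobility = 6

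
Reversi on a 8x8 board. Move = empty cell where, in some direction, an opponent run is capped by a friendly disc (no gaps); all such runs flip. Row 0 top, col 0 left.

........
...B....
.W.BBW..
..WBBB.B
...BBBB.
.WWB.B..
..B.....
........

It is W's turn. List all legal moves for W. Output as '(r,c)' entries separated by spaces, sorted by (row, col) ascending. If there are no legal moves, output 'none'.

Answer: (1,4) (2,2) (3,6) (5,4) (6,5) (7,2) (7,3)

Derivation:
(0,2): no bracket -> illegal
(0,3): no bracket -> illegal
(0,4): no bracket -> illegal
(1,2): no bracket -> illegal
(1,4): flips 1 -> legal
(1,5): no bracket -> illegal
(2,2): flips 2 -> legal
(2,6): no bracket -> illegal
(2,7): no bracket -> illegal
(3,6): flips 3 -> legal
(4,2): no bracket -> illegal
(4,7): no bracket -> illegal
(5,4): flips 2 -> legal
(5,6): no bracket -> illegal
(5,7): no bracket -> illegal
(6,1): no bracket -> illegal
(6,3): no bracket -> illegal
(6,4): no bracket -> illegal
(6,5): flips 3 -> legal
(6,6): no bracket -> illegal
(7,1): no bracket -> illegal
(7,2): flips 1 -> legal
(7,3): flips 1 -> legal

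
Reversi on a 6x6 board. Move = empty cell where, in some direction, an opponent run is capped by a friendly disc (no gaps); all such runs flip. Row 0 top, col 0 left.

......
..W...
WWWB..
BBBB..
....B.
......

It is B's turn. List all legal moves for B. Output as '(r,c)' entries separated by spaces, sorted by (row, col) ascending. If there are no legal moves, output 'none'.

Answer: (0,1) (0,2) (0,3) (1,0) (1,1) (1,3)

Derivation:
(0,1): flips 1 -> legal
(0,2): flips 2 -> legal
(0,3): flips 2 -> legal
(1,0): flips 2 -> legal
(1,1): flips 2 -> legal
(1,3): flips 1 -> legal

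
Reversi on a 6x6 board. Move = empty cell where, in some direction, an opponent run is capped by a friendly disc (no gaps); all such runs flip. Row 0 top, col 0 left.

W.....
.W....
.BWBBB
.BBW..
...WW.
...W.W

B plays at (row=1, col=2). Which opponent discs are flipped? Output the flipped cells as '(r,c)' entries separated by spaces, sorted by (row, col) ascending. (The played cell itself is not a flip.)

Dir NW: first cell '.' (not opp) -> no flip
Dir N: first cell '.' (not opp) -> no flip
Dir NE: first cell '.' (not opp) -> no flip
Dir W: opp run (1,1), next='.' -> no flip
Dir E: first cell '.' (not opp) -> no flip
Dir SW: first cell 'B' (not opp) -> no flip
Dir S: opp run (2,2) capped by B -> flip
Dir SE: first cell 'B' (not opp) -> no flip

Answer: (2,2)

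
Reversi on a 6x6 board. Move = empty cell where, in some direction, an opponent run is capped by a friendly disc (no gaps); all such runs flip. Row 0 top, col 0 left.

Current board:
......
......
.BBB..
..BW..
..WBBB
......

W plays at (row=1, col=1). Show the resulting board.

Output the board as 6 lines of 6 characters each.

Answer: ......
.W....
.BWB..
..BW..
..WBBB
......

Derivation:
Place W at (1,1); scan 8 dirs for brackets.
Dir NW: first cell '.' (not opp) -> no flip
Dir N: first cell '.' (not opp) -> no flip
Dir NE: first cell '.' (not opp) -> no flip
Dir W: first cell '.' (not opp) -> no flip
Dir E: first cell '.' (not opp) -> no flip
Dir SW: first cell '.' (not opp) -> no flip
Dir S: opp run (2,1), next='.' -> no flip
Dir SE: opp run (2,2) capped by W -> flip
All flips: (2,2)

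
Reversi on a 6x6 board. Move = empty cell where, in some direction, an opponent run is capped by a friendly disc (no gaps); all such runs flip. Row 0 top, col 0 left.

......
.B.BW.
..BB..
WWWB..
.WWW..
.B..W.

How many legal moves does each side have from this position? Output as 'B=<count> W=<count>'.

-- B to move --
(0,3): no bracket -> illegal
(0,4): no bracket -> illegal
(0,5): flips 1 -> legal
(1,5): flips 1 -> legal
(2,0): no bracket -> illegal
(2,1): flips 2 -> legal
(2,4): no bracket -> illegal
(2,5): no bracket -> illegal
(3,4): no bracket -> illegal
(4,0): flips 1 -> legal
(4,4): no bracket -> illegal
(4,5): no bracket -> illegal
(5,0): flips 2 -> legal
(5,2): flips 2 -> legal
(5,3): flips 1 -> legal
(5,5): no bracket -> illegal
B mobility = 7
-- W to move --
(0,0): no bracket -> illegal
(0,1): no bracket -> illegal
(0,2): no bracket -> illegal
(0,3): flips 3 -> legal
(0,4): flips 2 -> legal
(1,0): no bracket -> illegal
(1,2): flips 2 -> legal
(2,0): no bracket -> illegal
(2,1): no bracket -> illegal
(2,4): flips 1 -> legal
(3,4): flips 1 -> legal
(4,0): no bracket -> illegal
(4,4): no bracket -> illegal
(5,0): no bracket -> illegal
(5,2): no bracket -> illegal
W mobility = 5

Answer: B=7 W=5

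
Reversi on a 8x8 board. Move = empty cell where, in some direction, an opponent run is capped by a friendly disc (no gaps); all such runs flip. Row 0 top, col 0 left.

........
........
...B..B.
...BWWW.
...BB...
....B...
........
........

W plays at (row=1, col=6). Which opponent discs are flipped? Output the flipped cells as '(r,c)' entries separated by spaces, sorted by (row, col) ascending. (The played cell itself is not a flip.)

Answer: (2,6)

Derivation:
Dir NW: first cell '.' (not opp) -> no flip
Dir N: first cell '.' (not opp) -> no flip
Dir NE: first cell '.' (not opp) -> no flip
Dir W: first cell '.' (not opp) -> no flip
Dir E: first cell '.' (not opp) -> no flip
Dir SW: first cell '.' (not opp) -> no flip
Dir S: opp run (2,6) capped by W -> flip
Dir SE: first cell '.' (not opp) -> no flip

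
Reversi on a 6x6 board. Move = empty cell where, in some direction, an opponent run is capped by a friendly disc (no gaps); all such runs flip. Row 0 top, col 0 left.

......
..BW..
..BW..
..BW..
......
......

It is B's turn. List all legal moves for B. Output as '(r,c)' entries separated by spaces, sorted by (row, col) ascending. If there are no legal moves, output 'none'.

Answer: (0,4) (1,4) (2,4) (3,4) (4,4)

Derivation:
(0,2): no bracket -> illegal
(0,3): no bracket -> illegal
(0,4): flips 1 -> legal
(1,4): flips 2 -> legal
(2,4): flips 1 -> legal
(3,4): flips 2 -> legal
(4,2): no bracket -> illegal
(4,3): no bracket -> illegal
(4,4): flips 1 -> legal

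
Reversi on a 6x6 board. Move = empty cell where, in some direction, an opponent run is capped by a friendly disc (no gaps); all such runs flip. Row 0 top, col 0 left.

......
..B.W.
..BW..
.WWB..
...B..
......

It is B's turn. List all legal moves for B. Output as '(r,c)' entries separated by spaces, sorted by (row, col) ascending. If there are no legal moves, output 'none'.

Answer: (1,3) (2,1) (2,4) (3,0) (3,4) (4,0) (4,2)

Derivation:
(0,3): no bracket -> illegal
(0,4): no bracket -> illegal
(0,5): no bracket -> illegal
(1,3): flips 1 -> legal
(1,5): no bracket -> illegal
(2,0): no bracket -> illegal
(2,1): flips 1 -> legal
(2,4): flips 1 -> legal
(2,5): no bracket -> illegal
(3,0): flips 2 -> legal
(3,4): flips 1 -> legal
(4,0): flips 1 -> legal
(4,1): no bracket -> illegal
(4,2): flips 1 -> legal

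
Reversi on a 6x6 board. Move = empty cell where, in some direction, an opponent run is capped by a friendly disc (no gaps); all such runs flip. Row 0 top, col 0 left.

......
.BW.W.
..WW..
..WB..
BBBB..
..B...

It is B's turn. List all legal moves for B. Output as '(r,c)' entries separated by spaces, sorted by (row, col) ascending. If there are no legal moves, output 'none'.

Answer: (0,2) (0,5) (1,3) (2,1) (3,1)

Derivation:
(0,1): no bracket -> illegal
(0,2): flips 3 -> legal
(0,3): no bracket -> illegal
(0,4): no bracket -> illegal
(0,5): flips 3 -> legal
(1,3): flips 2 -> legal
(1,5): no bracket -> illegal
(2,1): flips 1 -> legal
(2,4): no bracket -> illegal
(2,5): no bracket -> illegal
(3,1): flips 1 -> legal
(3,4): no bracket -> illegal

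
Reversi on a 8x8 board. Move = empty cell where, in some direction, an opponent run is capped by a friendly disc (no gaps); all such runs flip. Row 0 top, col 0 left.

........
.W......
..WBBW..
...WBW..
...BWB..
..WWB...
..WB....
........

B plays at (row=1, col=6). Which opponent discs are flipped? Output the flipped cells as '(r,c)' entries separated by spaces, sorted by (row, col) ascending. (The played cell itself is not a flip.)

Dir NW: first cell '.' (not opp) -> no flip
Dir N: first cell '.' (not opp) -> no flip
Dir NE: first cell '.' (not opp) -> no flip
Dir W: first cell '.' (not opp) -> no flip
Dir E: first cell '.' (not opp) -> no flip
Dir SW: opp run (2,5) capped by B -> flip
Dir S: first cell '.' (not opp) -> no flip
Dir SE: first cell '.' (not opp) -> no flip

Answer: (2,5)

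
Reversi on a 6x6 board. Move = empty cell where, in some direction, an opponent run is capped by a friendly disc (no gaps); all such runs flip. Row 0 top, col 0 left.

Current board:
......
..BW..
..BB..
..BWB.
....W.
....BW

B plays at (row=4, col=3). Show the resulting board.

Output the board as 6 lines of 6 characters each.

Answer: ......
..BW..
..BB..
..BBB.
...BW.
....BW

Derivation:
Place B at (4,3); scan 8 dirs for brackets.
Dir NW: first cell 'B' (not opp) -> no flip
Dir N: opp run (3,3) capped by B -> flip
Dir NE: first cell 'B' (not opp) -> no flip
Dir W: first cell '.' (not opp) -> no flip
Dir E: opp run (4,4), next='.' -> no flip
Dir SW: first cell '.' (not opp) -> no flip
Dir S: first cell '.' (not opp) -> no flip
Dir SE: first cell 'B' (not opp) -> no flip
All flips: (3,3)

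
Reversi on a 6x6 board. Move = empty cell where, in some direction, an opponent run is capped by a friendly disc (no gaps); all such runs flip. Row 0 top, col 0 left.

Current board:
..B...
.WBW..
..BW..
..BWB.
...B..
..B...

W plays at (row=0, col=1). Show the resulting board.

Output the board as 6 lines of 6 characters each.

Place W at (0,1); scan 8 dirs for brackets.
Dir NW: edge -> no flip
Dir N: edge -> no flip
Dir NE: edge -> no flip
Dir W: first cell '.' (not opp) -> no flip
Dir E: opp run (0,2), next='.' -> no flip
Dir SW: first cell '.' (not opp) -> no flip
Dir S: first cell 'W' (not opp) -> no flip
Dir SE: opp run (1,2) capped by W -> flip
All flips: (1,2)

Answer: .WB...
.WWW..
..BW..
..BWB.
...B..
..B...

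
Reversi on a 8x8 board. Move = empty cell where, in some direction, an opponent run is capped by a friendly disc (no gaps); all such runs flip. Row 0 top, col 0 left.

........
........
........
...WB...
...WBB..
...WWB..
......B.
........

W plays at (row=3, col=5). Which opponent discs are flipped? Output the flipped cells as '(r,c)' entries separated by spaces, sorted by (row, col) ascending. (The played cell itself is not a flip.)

Answer: (3,4) (4,4)

Derivation:
Dir NW: first cell '.' (not opp) -> no flip
Dir N: first cell '.' (not opp) -> no flip
Dir NE: first cell '.' (not opp) -> no flip
Dir W: opp run (3,4) capped by W -> flip
Dir E: first cell '.' (not opp) -> no flip
Dir SW: opp run (4,4) capped by W -> flip
Dir S: opp run (4,5) (5,5), next='.' -> no flip
Dir SE: first cell '.' (not opp) -> no flip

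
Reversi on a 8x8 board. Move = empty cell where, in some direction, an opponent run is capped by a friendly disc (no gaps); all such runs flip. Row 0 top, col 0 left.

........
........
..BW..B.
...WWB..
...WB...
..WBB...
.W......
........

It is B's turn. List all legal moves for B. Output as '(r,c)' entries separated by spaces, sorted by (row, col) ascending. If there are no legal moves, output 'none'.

Answer: (1,3) (2,4) (3,2) (4,2) (5,1)

Derivation:
(1,2): no bracket -> illegal
(1,3): flips 3 -> legal
(1,4): no bracket -> illegal
(2,4): flips 2 -> legal
(2,5): no bracket -> illegal
(3,2): flips 3 -> legal
(4,1): no bracket -> illegal
(4,2): flips 1 -> legal
(4,5): no bracket -> illegal
(5,0): no bracket -> illegal
(5,1): flips 1 -> legal
(6,0): no bracket -> illegal
(6,2): no bracket -> illegal
(6,3): no bracket -> illegal
(7,0): no bracket -> illegal
(7,1): no bracket -> illegal
(7,2): no bracket -> illegal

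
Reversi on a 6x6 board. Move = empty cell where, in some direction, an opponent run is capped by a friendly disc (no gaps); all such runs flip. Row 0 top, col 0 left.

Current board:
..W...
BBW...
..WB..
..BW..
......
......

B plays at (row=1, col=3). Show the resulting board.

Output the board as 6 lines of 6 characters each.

Answer: ..W...
BBBB..
..WB..
..BW..
......
......

Derivation:
Place B at (1,3); scan 8 dirs for brackets.
Dir NW: opp run (0,2), next=edge -> no flip
Dir N: first cell '.' (not opp) -> no flip
Dir NE: first cell '.' (not opp) -> no flip
Dir W: opp run (1,2) capped by B -> flip
Dir E: first cell '.' (not opp) -> no flip
Dir SW: opp run (2,2), next='.' -> no flip
Dir S: first cell 'B' (not opp) -> no flip
Dir SE: first cell '.' (not opp) -> no flip
All flips: (1,2)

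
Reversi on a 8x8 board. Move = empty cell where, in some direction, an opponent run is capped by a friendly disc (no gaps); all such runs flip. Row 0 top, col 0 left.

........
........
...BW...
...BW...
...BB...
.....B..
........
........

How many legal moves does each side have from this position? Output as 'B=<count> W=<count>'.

-- B to move --
(1,3): no bracket -> illegal
(1,4): flips 2 -> legal
(1,5): flips 1 -> legal
(2,5): flips 2 -> legal
(3,5): flips 1 -> legal
(4,5): flips 1 -> legal
B mobility = 5
-- W to move --
(1,2): flips 1 -> legal
(1,3): no bracket -> illegal
(1,4): no bracket -> illegal
(2,2): flips 1 -> legal
(3,2): flips 1 -> legal
(3,5): no bracket -> illegal
(4,2): flips 1 -> legal
(4,5): no bracket -> illegal
(4,6): no bracket -> illegal
(5,2): flips 1 -> legal
(5,3): no bracket -> illegal
(5,4): flips 1 -> legal
(5,6): no bracket -> illegal
(6,4): no bracket -> illegal
(6,5): no bracket -> illegal
(6,6): no bracket -> illegal
W mobility = 6

Answer: B=5 W=6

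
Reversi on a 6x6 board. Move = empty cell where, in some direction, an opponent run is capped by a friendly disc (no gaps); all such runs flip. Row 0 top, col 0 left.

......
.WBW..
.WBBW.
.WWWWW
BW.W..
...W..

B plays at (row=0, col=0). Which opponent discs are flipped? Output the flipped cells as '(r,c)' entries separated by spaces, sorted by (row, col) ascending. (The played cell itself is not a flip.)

Answer: (1,1)

Derivation:
Dir NW: edge -> no flip
Dir N: edge -> no flip
Dir NE: edge -> no flip
Dir W: edge -> no flip
Dir E: first cell '.' (not opp) -> no flip
Dir SW: edge -> no flip
Dir S: first cell '.' (not opp) -> no flip
Dir SE: opp run (1,1) capped by B -> flip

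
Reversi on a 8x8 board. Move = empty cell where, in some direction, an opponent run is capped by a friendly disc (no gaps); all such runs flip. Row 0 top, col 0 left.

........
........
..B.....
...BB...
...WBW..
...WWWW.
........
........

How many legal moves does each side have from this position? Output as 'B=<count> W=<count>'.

Answer: B=8 W=5

Derivation:
-- B to move --
(3,2): no bracket -> illegal
(3,5): no bracket -> illegal
(3,6): no bracket -> illegal
(4,2): flips 1 -> legal
(4,6): flips 1 -> legal
(4,7): no bracket -> illegal
(5,2): flips 1 -> legal
(5,7): no bracket -> illegal
(6,2): flips 1 -> legal
(6,3): flips 2 -> legal
(6,4): flips 1 -> legal
(6,5): no bracket -> illegal
(6,6): flips 1 -> legal
(6,7): flips 2 -> legal
B mobility = 8
-- W to move --
(1,1): flips 3 -> legal
(1,2): no bracket -> illegal
(1,3): no bracket -> illegal
(2,1): no bracket -> illegal
(2,3): flips 2 -> legal
(2,4): flips 2 -> legal
(2,5): flips 1 -> legal
(3,1): no bracket -> illegal
(3,2): no bracket -> illegal
(3,5): flips 1 -> legal
(4,2): no bracket -> illegal
W mobility = 5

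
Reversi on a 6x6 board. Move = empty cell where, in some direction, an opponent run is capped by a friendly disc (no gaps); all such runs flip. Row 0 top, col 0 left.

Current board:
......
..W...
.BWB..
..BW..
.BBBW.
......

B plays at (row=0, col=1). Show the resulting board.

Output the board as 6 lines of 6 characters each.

Answer: .B....
..B...
.BWB..
..BW..
.BBBW.
......

Derivation:
Place B at (0,1); scan 8 dirs for brackets.
Dir NW: edge -> no flip
Dir N: edge -> no flip
Dir NE: edge -> no flip
Dir W: first cell '.' (not opp) -> no flip
Dir E: first cell '.' (not opp) -> no flip
Dir SW: first cell '.' (not opp) -> no flip
Dir S: first cell '.' (not opp) -> no flip
Dir SE: opp run (1,2) capped by B -> flip
All flips: (1,2)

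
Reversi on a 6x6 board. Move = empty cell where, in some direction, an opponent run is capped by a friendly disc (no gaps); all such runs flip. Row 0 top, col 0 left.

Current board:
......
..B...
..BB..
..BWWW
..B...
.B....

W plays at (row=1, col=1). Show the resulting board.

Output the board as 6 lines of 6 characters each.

Answer: ......
.WB...
..WB..
..BWWW
..B...
.B....

Derivation:
Place W at (1,1); scan 8 dirs for brackets.
Dir NW: first cell '.' (not opp) -> no flip
Dir N: first cell '.' (not opp) -> no flip
Dir NE: first cell '.' (not opp) -> no flip
Dir W: first cell '.' (not opp) -> no flip
Dir E: opp run (1,2), next='.' -> no flip
Dir SW: first cell '.' (not opp) -> no flip
Dir S: first cell '.' (not opp) -> no flip
Dir SE: opp run (2,2) capped by W -> flip
All flips: (2,2)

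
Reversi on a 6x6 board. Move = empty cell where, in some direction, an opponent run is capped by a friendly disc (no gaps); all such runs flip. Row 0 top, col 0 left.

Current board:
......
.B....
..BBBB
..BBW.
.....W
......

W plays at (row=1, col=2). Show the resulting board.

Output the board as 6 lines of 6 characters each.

Answer: ......
.BW...
..BWBB
..BBW.
.....W
......

Derivation:
Place W at (1,2); scan 8 dirs for brackets.
Dir NW: first cell '.' (not opp) -> no flip
Dir N: first cell '.' (not opp) -> no flip
Dir NE: first cell '.' (not opp) -> no flip
Dir W: opp run (1,1), next='.' -> no flip
Dir E: first cell '.' (not opp) -> no flip
Dir SW: first cell '.' (not opp) -> no flip
Dir S: opp run (2,2) (3,2), next='.' -> no flip
Dir SE: opp run (2,3) capped by W -> flip
All flips: (2,3)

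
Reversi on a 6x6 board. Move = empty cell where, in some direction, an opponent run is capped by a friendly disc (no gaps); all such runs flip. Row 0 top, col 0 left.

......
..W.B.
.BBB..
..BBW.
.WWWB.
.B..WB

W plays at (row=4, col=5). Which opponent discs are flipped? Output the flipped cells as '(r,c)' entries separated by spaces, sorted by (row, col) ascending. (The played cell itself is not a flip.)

Dir NW: first cell 'W' (not opp) -> no flip
Dir N: first cell '.' (not opp) -> no flip
Dir NE: edge -> no flip
Dir W: opp run (4,4) capped by W -> flip
Dir E: edge -> no flip
Dir SW: first cell 'W' (not opp) -> no flip
Dir S: opp run (5,5), next=edge -> no flip
Dir SE: edge -> no flip

Answer: (4,4)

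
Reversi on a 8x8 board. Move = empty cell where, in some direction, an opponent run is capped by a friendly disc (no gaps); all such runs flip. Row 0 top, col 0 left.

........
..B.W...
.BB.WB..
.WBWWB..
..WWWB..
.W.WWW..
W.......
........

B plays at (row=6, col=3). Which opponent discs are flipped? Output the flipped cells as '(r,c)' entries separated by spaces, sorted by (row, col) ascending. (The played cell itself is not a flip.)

Answer: (5,4)

Derivation:
Dir NW: first cell '.' (not opp) -> no flip
Dir N: opp run (5,3) (4,3) (3,3), next='.' -> no flip
Dir NE: opp run (5,4) capped by B -> flip
Dir W: first cell '.' (not opp) -> no flip
Dir E: first cell '.' (not opp) -> no flip
Dir SW: first cell '.' (not opp) -> no flip
Dir S: first cell '.' (not opp) -> no flip
Dir SE: first cell '.' (not opp) -> no flip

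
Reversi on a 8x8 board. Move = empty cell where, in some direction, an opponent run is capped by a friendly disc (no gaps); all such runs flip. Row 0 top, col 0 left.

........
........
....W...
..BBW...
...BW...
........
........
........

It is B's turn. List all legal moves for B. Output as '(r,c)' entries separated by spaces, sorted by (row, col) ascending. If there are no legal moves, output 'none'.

(1,3): no bracket -> illegal
(1,4): no bracket -> illegal
(1,5): flips 1 -> legal
(2,3): no bracket -> illegal
(2,5): flips 1 -> legal
(3,5): flips 1 -> legal
(4,5): flips 1 -> legal
(5,3): no bracket -> illegal
(5,4): no bracket -> illegal
(5,5): flips 1 -> legal

Answer: (1,5) (2,5) (3,5) (4,5) (5,5)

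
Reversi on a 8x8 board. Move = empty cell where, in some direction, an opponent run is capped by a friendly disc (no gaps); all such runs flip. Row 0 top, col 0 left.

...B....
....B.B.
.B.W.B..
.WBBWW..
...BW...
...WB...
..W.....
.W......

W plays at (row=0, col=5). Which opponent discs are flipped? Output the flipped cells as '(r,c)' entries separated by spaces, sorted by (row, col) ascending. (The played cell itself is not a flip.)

Dir NW: edge -> no flip
Dir N: edge -> no flip
Dir NE: edge -> no flip
Dir W: first cell '.' (not opp) -> no flip
Dir E: first cell '.' (not opp) -> no flip
Dir SW: opp run (1,4) capped by W -> flip
Dir S: first cell '.' (not opp) -> no flip
Dir SE: opp run (1,6), next='.' -> no flip

Answer: (1,4)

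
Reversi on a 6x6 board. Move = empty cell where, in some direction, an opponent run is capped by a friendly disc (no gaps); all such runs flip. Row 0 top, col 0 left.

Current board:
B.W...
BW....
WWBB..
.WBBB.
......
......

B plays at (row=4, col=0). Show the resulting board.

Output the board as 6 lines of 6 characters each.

Place B at (4,0); scan 8 dirs for brackets.
Dir NW: edge -> no flip
Dir N: first cell '.' (not opp) -> no flip
Dir NE: opp run (3,1) capped by B -> flip
Dir W: edge -> no flip
Dir E: first cell '.' (not opp) -> no flip
Dir SW: edge -> no flip
Dir S: first cell '.' (not opp) -> no flip
Dir SE: first cell '.' (not opp) -> no flip
All flips: (3,1)

Answer: B.W...
BW....
WWBB..
.BBBB.
B.....
......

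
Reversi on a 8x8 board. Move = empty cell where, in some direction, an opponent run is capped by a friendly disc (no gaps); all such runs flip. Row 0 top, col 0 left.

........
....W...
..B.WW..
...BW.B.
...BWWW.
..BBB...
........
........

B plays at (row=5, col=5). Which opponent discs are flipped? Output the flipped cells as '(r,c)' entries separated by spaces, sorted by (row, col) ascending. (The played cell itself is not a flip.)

Dir NW: opp run (4,4) capped by B -> flip
Dir N: opp run (4,5), next='.' -> no flip
Dir NE: opp run (4,6), next='.' -> no flip
Dir W: first cell 'B' (not opp) -> no flip
Dir E: first cell '.' (not opp) -> no flip
Dir SW: first cell '.' (not opp) -> no flip
Dir S: first cell '.' (not opp) -> no flip
Dir SE: first cell '.' (not opp) -> no flip

Answer: (4,4)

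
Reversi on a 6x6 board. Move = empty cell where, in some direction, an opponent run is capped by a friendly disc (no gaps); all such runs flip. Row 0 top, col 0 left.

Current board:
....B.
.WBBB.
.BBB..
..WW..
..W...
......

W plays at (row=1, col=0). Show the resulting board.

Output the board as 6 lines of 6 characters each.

Answer: ....B.
WWBBB.
.WBB..
..WW..
..W...
......

Derivation:
Place W at (1,0); scan 8 dirs for brackets.
Dir NW: edge -> no flip
Dir N: first cell '.' (not opp) -> no flip
Dir NE: first cell '.' (not opp) -> no flip
Dir W: edge -> no flip
Dir E: first cell 'W' (not opp) -> no flip
Dir SW: edge -> no flip
Dir S: first cell '.' (not opp) -> no flip
Dir SE: opp run (2,1) capped by W -> flip
All flips: (2,1)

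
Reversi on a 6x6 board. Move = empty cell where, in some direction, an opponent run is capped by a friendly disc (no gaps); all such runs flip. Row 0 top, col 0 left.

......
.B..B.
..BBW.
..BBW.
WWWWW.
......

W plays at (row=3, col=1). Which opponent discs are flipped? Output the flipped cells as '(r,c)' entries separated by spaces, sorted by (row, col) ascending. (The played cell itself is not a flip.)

Dir NW: first cell '.' (not opp) -> no flip
Dir N: first cell '.' (not opp) -> no flip
Dir NE: opp run (2,2), next='.' -> no flip
Dir W: first cell '.' (not opp) -> no flip
Dir E: opp run (3,2) (3,3) capped by W -> flip
Dir SW: first cell 'W' (not opp) -> no flip
Dir S: first cell 'W' (not opp) -> no flip
Dir SE: first cell 'W' (not opp) -> no flip

Answer: (3,2) (3,3)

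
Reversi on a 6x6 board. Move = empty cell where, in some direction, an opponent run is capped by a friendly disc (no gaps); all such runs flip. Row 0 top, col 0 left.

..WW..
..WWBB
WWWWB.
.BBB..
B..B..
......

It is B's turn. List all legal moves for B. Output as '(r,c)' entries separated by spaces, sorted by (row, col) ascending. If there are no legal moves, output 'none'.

Answer: (0,4) (1,0) (1,1)

Derivation:
(0,1): no bracket -> illegal
(0,4): flips 2 -> legal
(1,0): flips 1 -> legal
(1,1): flips 4 -> legal
(3,0): no bracket -> illegal
(3,4): no bracket -> illegal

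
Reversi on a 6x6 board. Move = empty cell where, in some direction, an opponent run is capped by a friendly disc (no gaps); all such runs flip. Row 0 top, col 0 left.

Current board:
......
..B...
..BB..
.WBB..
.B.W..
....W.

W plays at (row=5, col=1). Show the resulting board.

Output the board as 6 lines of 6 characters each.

Place W at (5,1); scan 8 dirs for brackets.
Dir NW: first cell '.' (not opp) -> no flip
Dir N: opp run (4,1) capped by W -> flip
Dir NE: first cell '.' (not opp) -> no flip
Dir W: first cell '.' (not opp) -> no flip
Dir E: first cell '.' (not opp) -> no flip
Dir SW: edge -> no flip
Dir S: edge -> no flip
Dir SE: edge -> no flip
All flips: (4,1)

Answer: ......
..B...
..BB..
.WBB..
.W.W..
.W..W.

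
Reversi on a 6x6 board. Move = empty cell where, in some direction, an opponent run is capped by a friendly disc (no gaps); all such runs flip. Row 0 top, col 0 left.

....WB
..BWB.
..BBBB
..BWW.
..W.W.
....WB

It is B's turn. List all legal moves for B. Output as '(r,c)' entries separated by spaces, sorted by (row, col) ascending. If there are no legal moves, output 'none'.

Answer: (0,2) (0,3) (3,5) (4,3) (4,5) (5,1) (5,2) (5,3)

Derivation:
(0,2): flips 1 -> legal
(0,3): flips 2 -> legal
(1,5): no bracket -> illegal
(3,1): no bracket -> illegal
(3,5): flips 2 -> legal
(4,1): no bracket -> illegal
(4,3): flips 2 -> legal
(4,5): flips 1 -> legal
(5,1): flips 2 -> legal
(5,2): flips 1 -> legal
(5,3): flips 1 -> legal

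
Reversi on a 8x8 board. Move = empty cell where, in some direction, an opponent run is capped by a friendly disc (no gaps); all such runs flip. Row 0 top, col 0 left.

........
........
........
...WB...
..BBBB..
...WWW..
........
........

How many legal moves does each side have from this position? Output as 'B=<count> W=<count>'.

-- B to move --
(2,2): flips 1 -> legal
(2,3): flips 1 -> legal
(2,4): flips 1 -> legal
(3,2): flips 1 -> legal
(4,6): no bracket -> illegal
(5,2): no bracket -> illegal
(5,6): no bracket -> illegal
(6,2): flips 1 -> legal
(6,3): flips 2 -> legal
(6,4): flips 2 -> legal
(6,5): flips 2 -> legal
(6,6): flips 1 -> legal
B mobility = 9
-- W to move --
(2,3): no bracket -> illegal
(2,4): flips 2 -> legal
(2,5): no bracket -> illegal
(3,1): flips 1 -> legal
(3,2): flips 1 -> legal
(3,5): flips 3 -> legal
(3,6): flips 1 -> legal
(4,1): no bracket -> illegal
(4,6): no bracket -> illegal
(5,1): flips 1 -> legal
(5,2): no bracket -> illegal
(5,6): no bracket -> illegal
W mobility = 6

Answer: B=9 W=6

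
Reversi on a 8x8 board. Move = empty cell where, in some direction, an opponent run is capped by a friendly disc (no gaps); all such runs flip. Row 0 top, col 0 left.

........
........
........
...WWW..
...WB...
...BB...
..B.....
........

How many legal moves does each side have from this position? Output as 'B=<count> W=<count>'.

-- B to move --
(2,2): flips 1 -> legal
(2,3): flips 2 -> legal
(2,4): flips 1 -> legal
(2,5): no bracket -> illegal
(2,6): flips 1 -> legal
(3,2): flips 1 -> legal
(3,6): no bracket -> illegal
(4,2): flips 1 -> legal
(4,5): no bracket -> illegal
(4,6): no bracket -> illegal
(5,2): no bracket -> illegal
B mobility = 6
-- W to move --
(4,2): no bracket -> illegal
(4,5): flips 1 -> legal
(5,1): no bracket -> illegal
(5,2): no bracket -> illegal
(5,5): flips 1 -> legal
(6,1): no bracket -> illegal
(6,3): flips 1 -> legal
(6,4): flips 2 -> legal
(6,5): flips 1 -> legal
(7,1): flips 3 -> legal
(7,2): no bracket -> illegal
(7,3): no bracket -> illegal
W mobility = 6

Answer: B=6 W=6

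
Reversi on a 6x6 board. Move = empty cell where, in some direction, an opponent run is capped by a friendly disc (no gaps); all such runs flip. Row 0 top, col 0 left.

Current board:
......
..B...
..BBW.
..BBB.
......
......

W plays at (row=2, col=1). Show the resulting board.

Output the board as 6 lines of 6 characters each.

Place W at (2,1); scan 8 dirs for brackets.
Dir NW: first cell '.' (not opp) -> no flip
Dir N: first cell '.' (not opp) -> no flip
Dir NE: opp run (1,2), next='.' -> no flip
Dir W: first cell '.' (not opp) -> no flip
Dir E: opp run (2,2) (2,3) capped by W -> flip
Dir SW: first cell '.' (not opp) -> no flip
Dir S: first cell '.' (not opp) -> no flip
Dir SE: opp run (3,2), next='.' -> no flip
All flips: (2,2) (2,3)

Answer: ......
..B...
.WWWW.
..BBB.
......
......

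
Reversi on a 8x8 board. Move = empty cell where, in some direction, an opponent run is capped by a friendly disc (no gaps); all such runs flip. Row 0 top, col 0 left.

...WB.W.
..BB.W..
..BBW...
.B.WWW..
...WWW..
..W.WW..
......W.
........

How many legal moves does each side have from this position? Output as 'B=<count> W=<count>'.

Answer: B=7 W=5

Derivation:
-- B to move --
(0,2): flips 1 -> legal
(0,5): no bracket -> illegal
(0,7): no bracket -> illegal
(1,4): no bracket -> illegal
(1,6): no bracket -> illegal
(1,7): no bracket -> illegal
(2,5): flips 1 -> legal
(2,6): flips 1 -> legal
(3,2): no bracket -> illegal
(3,6): no bracket -> illegal
(4,1): no bracket -> illegal
(4,2): no bracket -> illegal
(4,6): flips 2 -> legal
(5,1): no bracket -> illegal
(5,3): flips 2 -> legal
(5,6): flips 2 -> legal
(5,7): no bracket -> illegal
(6,1): no bracket -> illegal
(6,2): no bracket -> illegal
(6,3): no bracket -> illegal
(6,4): no bracket -> illegal
(6,5): no bracket -> illegal
(6,7): no bracket -> illegal
(7,5): no bracket -> illegal
(7,6): no bracket -> illegal
(7,7): flips 4 -> legal
B mobility = 7
-- W to move --
(0,1): flips 2 -> legal
(0,2): flips 1 -> legal
(0,5): flips 1 -> legal
(1,1): flips 1 -> legal
(1,4): no bracket -> illegal
(2,0): no bracket -> illegal
(2,1): flips 3 -> legal
(3,0): no bracket -> illegal
(3,2): no bracket -> illegal
(4,0): no bracket -> illegal
(4,1): no bracket -> illegal
(4,2): no bracket -> illegal
W mobility = 5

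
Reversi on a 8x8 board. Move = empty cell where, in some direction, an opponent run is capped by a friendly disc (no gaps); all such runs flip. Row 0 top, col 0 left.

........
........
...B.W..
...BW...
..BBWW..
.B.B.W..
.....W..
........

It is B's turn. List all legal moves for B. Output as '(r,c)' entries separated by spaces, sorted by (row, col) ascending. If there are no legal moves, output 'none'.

Answer: (1,6) (3,5) (4,6) (5,6) (6,6)

Derivation:
(1,4): no bracket -> illegal
(1,5): no bracket -> illegal
(1,6): flips 2 -> legal
(2,4): no bracket -> illegal
(2,6): no bracket -> illegal
(3,5): flips 2 -> legal
(3,6): no bracket -> illegal
(4,6): flips 2 -> legal
(5,4): no bracket -> illegal
(5,6): flips 2 -> legal
(6,4): no bracket -> illegal
(6,6): flips 2 -> legal
(7,4): no bracket -> illegal
(7,5): no bracket -> illegal
(7,6): no bracket -> illegal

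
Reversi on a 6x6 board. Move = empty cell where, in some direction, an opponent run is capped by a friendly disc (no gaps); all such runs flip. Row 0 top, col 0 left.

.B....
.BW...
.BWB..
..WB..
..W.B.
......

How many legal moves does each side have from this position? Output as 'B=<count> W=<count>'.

-- B to move --
(0,2): no bracket -> illegal
(0,3): flips 1 -> legal
(1,3): flips 1 -> legal
(3,1): flips 1 -> legal
(4,1): flips 1 -> legal
(4,3): flips 1 -> legal
(5,1): flips 1 -> legal
(5,2): no bracket -> illegal
(5,3): no bracket -> illegal
B mobility = 6
-- W to move --
(0,0): flips 1 -> legal
(0,2): no bracket -> illegal
(1,0): flips 2 -> legal
(1,3): no bracket -> illegal
(1,4): flips 1 -> legal
(2,0): flips 1 -> legal
(2,4): flips 2 -> legal
(3,0): flips 1 -> legal
(3,1): no bracket -> illegal
(3,4): flips 2 -> legal
(3,5): no bracket -> illegal
(4,3): no bracket -> illegal
(4,5): no bracket -> illegal
(5,3): no bracket -> illegal
(5,4): no bracket -> illegal
(5,5): flips 2 -> legal
W mobility = 8

Answer: B=6 W=8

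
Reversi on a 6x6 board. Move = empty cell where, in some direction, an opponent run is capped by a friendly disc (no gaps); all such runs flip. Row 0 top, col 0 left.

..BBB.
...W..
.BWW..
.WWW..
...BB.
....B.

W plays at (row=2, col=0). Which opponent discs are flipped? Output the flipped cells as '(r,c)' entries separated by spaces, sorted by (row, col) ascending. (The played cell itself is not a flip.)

Answer: (2,1)

Derivation:
Dir NW: edge -> no flip
Dir N: first cell '.' (not opp) -> no flip
Dir NE: first cell '.' (not opp) -> no flip
Dir W: edge -> no flip
Dir E: opp run (2,1) capped by W -> flip
Dir SW: edge -> no flip
Dir S: first cell '.' (not opp) -> no flip
Dir SE: first cell 'W' (not opp) -> no flip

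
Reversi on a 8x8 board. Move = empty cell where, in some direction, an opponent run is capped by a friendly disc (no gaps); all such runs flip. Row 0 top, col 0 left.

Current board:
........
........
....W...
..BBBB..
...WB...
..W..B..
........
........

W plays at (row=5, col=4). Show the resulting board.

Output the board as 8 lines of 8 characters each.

Answer: ........
........
....W...
..BBWB..
...WW...
..W.WB..
........
........

Derivation:
Place W at (5,4); scan 8 dirs for brackets.
Dir NW: first cell 'W' (not opp) -> no flip
Dir N: opp run (4,4) (3,4) capped by W -> flip
Dir NE: first cell '.' (not opp) -> no flip
Dir W: first cell '.' (not opp) -> no flip
Dir E: opp run (5,5), next='.' -> no flip
Dir SW: first cell '.' (not opp) -> no flip
Dir S: first cell '.' (not opp) -> no flip
Dir SE: first cell '.' (not opp) -> no flip
All flips: (3,4) (4,4)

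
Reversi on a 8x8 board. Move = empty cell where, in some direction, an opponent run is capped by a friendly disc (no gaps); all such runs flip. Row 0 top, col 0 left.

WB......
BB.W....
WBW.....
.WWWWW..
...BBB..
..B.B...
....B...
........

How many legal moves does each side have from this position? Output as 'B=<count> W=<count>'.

Answer: B=6 W=7

Derivation:
-- B to move --
(0,2): no bracket -> illegal
(0,3): no bracket -> illegal
(0,4): no bracket -> illegal
(1,2): no bracket -> illegal
(1,4): no bracket -> illegal
(2,3): flips 3 -> legal
(2,4): flips 1 -> legal
(2,5): flips 2 -> legal
(2,6): flips 1 -> legal
(3,0): flips 1 -> legal
(3,6): no bracket -> illegal
(4,0): no bracket -> illegal
(4,1): flips 1 -> legal
(4,2): no bracket -> illegal
(4,6): no bracket -> illegal
B mobility = 6
-- W to move --
(0,2): flips 2 -> legal
(1,2): no bracket -> illegal
(3,0): no bracket -> illegal
(3,6): no bracket -> illegal
(4,1): no bracket -> illegal
(4,2): no bracket -> illegal
(4,6): no bracket -> illegal
(5,1): no bracket -> illegal
(5,3): flips 2 -> legal
(5,5): flips 2 -> legal
(5,6): flips 1 -> legal
(6,1): flips 2 -> legal
(6,2): no bracket -> illegal
(6,3): no bracket -> illegal
(6,5): flips 2 -> legal
(7,3): no bracket -> illegal
(7,4): flips 3 -> legal
(7,5): no bracket -> illegal
W mobility = 7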